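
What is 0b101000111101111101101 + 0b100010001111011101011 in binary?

0b1001011001101011011000

Add column by column in base 2, right to left:
  1+1 = 0 carry 1
  0+1+1 = 0 carry 1
  1+0+1 = 0 carry 1
  1+1+1 = 1 carry 1
  0+0+1 = 1
  1+1 = 0 carry 1
  1+1+1 = 1 carry 1
  1+1+1 = 1 carry 1
  1+0+1 = 0 carry 1
  1+1+1 = 1 carry 1
  0+1+1 = 0 carry 1
  1+1+1 = 1 carry 1
  1+1+1 = 1 carry 1
  1+0+1 = 0 carry 1
  1+0+1 = 0 carry 1
  0+0+1 = 1
  0+1 = 1
  0+0 = 0
  1+0 = 1
  0+0 = 0
  1+1 = 0 carry 1
  final carry 1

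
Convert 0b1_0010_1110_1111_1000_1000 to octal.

Group the bits in threes: 100 101 110 111 110 001 000 → 4567610.

0o4567610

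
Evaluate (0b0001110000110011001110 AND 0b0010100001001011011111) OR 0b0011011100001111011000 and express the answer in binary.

0b11111100001111011110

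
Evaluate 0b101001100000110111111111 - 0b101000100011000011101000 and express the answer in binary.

Subtract column by column in base 2:
  1-0 → 1
  1-0 → 1
  1-0 → 1
  1-1 → 0
  1-0 → 1
  1-1 → 0
  1-1 → 0
  1-1 → 0
  1-0 → 1
  0-0 → 0
  1-0 → 1
  1-0 → 1
  0-1 → 1 (borrow)
  0-1-1 → 0 (borrow)
  0-0-1 → 1 (borrow)
  0-0-1 → 1 (borrow)
  0-0-1 → 1 (borrow)
  1-1-1 → 1 (borrow)
  1-0-1 → 0
  0-0 → 0
  0-0 → 0
  1-1 → 0
  0-0 → 0
  1-1 → 0

0b111101110100010111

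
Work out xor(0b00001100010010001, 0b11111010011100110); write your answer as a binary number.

XOR bit by bit (1 where the bits differ):
  00001100010010001
^ 11111010011100110
= 11110110001110111

0b11110110001110111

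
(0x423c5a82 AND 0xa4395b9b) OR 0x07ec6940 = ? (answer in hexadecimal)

0x423c5a82 AND 0xa4395b9b = 0x00385a82.
Then OR with 0x07ec6940.

0x7fc7bc2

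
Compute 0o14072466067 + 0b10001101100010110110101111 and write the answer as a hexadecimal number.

0x632099E6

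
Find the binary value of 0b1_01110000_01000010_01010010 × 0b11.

Multiply each base-2 digit by 3, carrying:
  0×3 = 0 → write 0
  1×3 = 3 → write 1 carry 1
  0×3+1 = 1 → write 1
  0×3 = 0 → write 0
  1×3 = 3 → write 1 carry 1
  0×3+1 = 1 → write 1
  1×3 = 3 → write 1 carry 1
  0×3+1 = 1 → write 1
  0×3 = 0 → write 0
  1×3 = 3 → write 1 carry 1
  0×3+1 = 1 → write 1
  0×3 = 0 → write 0
  0×3 = 0 → write 0
  0×3 = 0 → write 0
  1×3 = 3 → write 1 carry 1
  0×3+1 = 1 → write 1
  0×3 = 0 → write 0
  0×3 = 0 → write 0
  0×3 = 0 → write 0
  0×3 = 0 → write 0
  1×3 = 3 → write 1 carry 1
  1×3+1 = 4 → write 0 carry 2
  1×3+2 = 5 → write 1 carry 2
  0×3+2 = 2 → write 0 carry 1
  1×3+1 = 4 → write 0 carry 2
  remaining carry: 10

0b100010100001100011011110110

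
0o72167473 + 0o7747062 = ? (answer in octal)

0o102136555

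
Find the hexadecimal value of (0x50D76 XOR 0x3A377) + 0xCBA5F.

First 0x50D76 XOR 0x3A377 = 0x6AE01.
Add column by column in base 16, right to left:
  1+F = 0 carry 1
  0+5+1 = 6
  E+A = 8 carry 1
  A+B+1 = 6 carry 1
  6+C+1 = 3 carry 1
  final carry 1

0x136860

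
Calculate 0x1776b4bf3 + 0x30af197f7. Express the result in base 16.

Add column by column in base 16, right to left:
  3+7 = a
  f+f = e carry 1
  b+7+1 = 3 carry 1
  4+9+1 = e
  b+1 = c
  6+f = 5 carry 1
  7+a+1 = 2 carry 1
  7+0+1 = 8
  1+3 = 4

0x4825ce3ea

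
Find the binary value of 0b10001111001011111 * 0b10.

0b100011110010111110

Multiply each base-2 digit by 2, carrying:
  1×2 = 2 → write 0 carry 1
  1×2+1 = 3 → write 1 carry 1
  1×2+1 = 3 → write 1 carry 1
  1×2+1 = 3 → write 1 carry 1
  1×2+1 = 3 → write 1 carry 1
  0×2+1 = 1 → write 1
  1×2 = 2 → write 0 carry 1
  0×2+1 = 1 → write 1
  0×2 = 0 → write 0
  1×2 = 2 → write 0 carry 1
  1×2+1 = 3 → write 1 carry 1
  1×2+1 = 3 → write 1 carry 1
  1×2+1 = 3 → write 1 carry 1
  0×2+1 = 1 → write 1
  0×2 = 0 → write 0
  0×2 = 0 → write 0
  1×2 = 2 → write 0 carry 1
  remaining carry: 1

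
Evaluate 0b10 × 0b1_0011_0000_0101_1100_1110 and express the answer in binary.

Multiply each base-2 digit by 2, carrying:
  0×2 = 0 → write 0
  1×2 = 2 → write 0 carry 1
  1×2+1 = 3 → write 1 carry 1
  1×2+1 = 3 → write 1 carry 1
  0×2+1 = 1 → write 1
  0×2 = 0 → write 0
  1×2 = 2 → write 0 carry 1
  1×2+1 = 3 → write 1 carry 1
  1×2+1 = 3 → write 1 carry 1
  0×2+1 = 1 → write 1
  1×2 = 2 → write 0 carry 1
  0×2+1 = 1 → write 1
  0×2 = 0 → write 0
  0×2 = 0 → write 0
  0×2 = 0 → write 0
  0×2 = 0 → write 0
  1×2 = 2 → write 0 carry 1
  1×2+1 = 3 → write 1 carry 1
  0×2+1 = 1 → write 1
  0×2 = 0 → write 0
  1×2 = 2 → write 0 carry 1
  remaining carry: 1

0b1001100000101110011100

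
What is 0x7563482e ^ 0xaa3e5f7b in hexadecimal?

0xdf5d1755

XOR each hex digit independently (no carries):
  7^a=d, 5^a=f, 6^3=5, 3^e=d, 4^5=1, 8^f=7, 2^7=5, e^b=5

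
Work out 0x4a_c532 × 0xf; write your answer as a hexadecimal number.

Multiply each base-16 digit by 15, carrying:
  2×15 = 30 → write e carry 1
  3×15+1 = 46 → write e carry 2
  5×15+2 = 77 → write d carry 4
  c×15+4 = 184 → write 8 carry 11
  a×15+11 = 161 → write 1 carry 10
  4×15+10 = 70 → write 6 carry 4
  remaining carry: 4

0x4618dee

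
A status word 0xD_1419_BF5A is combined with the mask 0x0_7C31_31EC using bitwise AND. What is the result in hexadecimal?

0x014113148

AND each hex digit independently (no carries):
  D&0=0, 1&7=1, 4&C=4, 1&3=1, 9&1=1, B&3=3, F&1=1, 5&E=4, A&C=8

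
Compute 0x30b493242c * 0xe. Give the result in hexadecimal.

0x2a9e00bfa68

Multiply each base-16 digit by 14, carrying:
  c×14 = 168 → write 8 carry 10
  2×14+10 = 38 → write 6 carry 2
  4×14+2 = 58 → write a carry 3
  2×14+3 = 31 → write f carry 1
  3×14+1 = 43 → write b carry 2
  9×14+2 = 128 → write 0 carry 8
  4×14+8 = 64 → write 0 carry 4
  b×14+4 = 158 → write e carry 9
  0×14+9 = 9 → write 9
  3×14 = 42 → write a carry 2
  remaining carry: 2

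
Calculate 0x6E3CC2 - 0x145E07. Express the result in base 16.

0x59DEBB

Subtract column by column in base 16:
  2-7 → B (borrow)
  C-0-1 → B
  C-E → E (borrow)
  3-5-1 → D (borrow)
  E-4-1 → 9
  6-1 → 5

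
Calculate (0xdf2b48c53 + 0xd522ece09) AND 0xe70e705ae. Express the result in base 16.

0xa40e3000c

Add column by column in base 16, right to left:
  3+9 = c
  5+0 = 5
  c+e = a carry 1
  8+c+1 = 5 carry 1
  4+e+1 = 3 carry 1
  b+2+1 = e
  2+2 = 4
  f+5 = 4 carry 1
  d+d+1 = b carry 1
  final carry 1
Sum = 0x1b44e35a5c; now AND with 0xe70e705ae:
  1&0=0, b&e=a, 4&7=4, 4&0=0, e&e=e, 3&7=3, 5&0=0, a&5=0, 5&a=0, c&e=c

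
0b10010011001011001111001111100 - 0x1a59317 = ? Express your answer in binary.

0x1a59317 = 0b1101001011001001100010111 in binary.
Subtract column by column in base 2:
  0-1 → 1 (borrow)
  0-1-1 → 0 (borrow)
  1-1-1 → 1 (borrow)
  1-0-1 → 0
  1-1 → 0
  1-0 → 1
  1-0 → 1
  0-0 → 0
  0-1 → 1 (borrow)
  1-1-1 → 1 (borrow)
  1-0-1 → 0
  1-0 → 1
  1-1 → 0
  0-0 → 0
  0-0 → 0
  1-1 → 0
  1-1 → 0
  0-0 → 0
  1-1 → 0
  0-0 → 0
  0-0 → 0
  1-1 → 0
  1-0 → 1
  0-1 → 1 (borrow)
  0-1-1 → 0 (borrow)
  1-0-1 → 0
  0-0 → 0
  0-0 → 0
  1-0 → 1

0b10000110000000000101101100101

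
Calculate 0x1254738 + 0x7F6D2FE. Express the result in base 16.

Add column by column in base 16, right to left:
  8+E = 6 carry 1
  3+F+1 = 3 carry 1
  7+2+1 = A
  4+D = 1 carry 1
  5+6+1 = C
  2+F = 1 carry 1
  1+7+1 = 9

0x91C1A36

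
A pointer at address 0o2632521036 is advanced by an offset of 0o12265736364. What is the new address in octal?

Add column by column in base 8, right to left:
  6+4 = 2 carry 1
  3+6+1 = 2 carry 1
  0+3+1 = 4
  1+6 = 7
  2+3 = 5
  5+7 = 4 carry 1
  2+5+1 = 0 carry 1
  3+6+1 = 2 carry 1
  6+2+1 = 1 carry 1
  2+2+1 = 5
  0+1 = 1

0o15120457422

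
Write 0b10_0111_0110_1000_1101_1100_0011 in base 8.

0o235506703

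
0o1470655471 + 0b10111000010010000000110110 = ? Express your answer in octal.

0b10111000010010000000110110 = 0o270220066 in octal.
Add column by column in base 8, right to left:
  1+6 = 7
  7+6 = 5 carry 1
  4+0+1 = 5
  5+0 = 5
  5+2 = 7
  6+2 = 0 carry 1
  0+0+1 = 1
  7+7 = 6 carry 1
  4+2+1 = 7
  1+0 = 1

0o1761075557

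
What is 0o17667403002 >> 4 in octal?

4 bits is not a whole number of base-8 digits; in binary: 1111110110111100000011000000010 >> 4 = 111111011011110000001100000.

0o773360140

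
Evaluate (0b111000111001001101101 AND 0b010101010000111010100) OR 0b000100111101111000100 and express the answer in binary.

0b111000111001001101101 AND 0b010101010000111010100 = 0b010000010000001000100.
Then OR with 0b000100111101111000100.

0b10100111101111000100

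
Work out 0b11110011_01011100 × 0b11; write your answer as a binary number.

0b101101101000010100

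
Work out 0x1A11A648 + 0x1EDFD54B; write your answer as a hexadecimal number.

0x38F17B93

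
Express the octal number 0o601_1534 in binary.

0b110000001001101011100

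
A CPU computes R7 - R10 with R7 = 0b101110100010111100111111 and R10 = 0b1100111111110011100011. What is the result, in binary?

Subtract column by column in base 2:
  1-1 → 0
  1-1 → 0
  1-0 → 1
  1-0 → 1
  1-0 → 1
  1-1 → 0
  0-1 → 1 (borrow)
  0-1-1 → 0 (borrow)
  1-0-1 → 0
  1-0 → 1
  1-1 → 0
  1-1 → 0
  0-1 → 1 (borrow)
  1-1-1 → 1 (borrow)
  0-1-1 → 0 (borrow)
  0-1-1 → 0 (borrow)
  0-1-1 → 0 (borrow)
  1-1-1 → 1 (borrow)
  0-0-1 → 1 (borrow)
  1-0-1 → 0
  1-1 → 0
  1-1 → 0
  0-0 → 0
  1-0 → 1

0b100001100011001001011100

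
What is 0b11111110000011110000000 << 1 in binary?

0b111111100000111100000000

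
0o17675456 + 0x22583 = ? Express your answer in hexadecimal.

0o17675456 = 0x3F7B2E in hexadecimal.
Add column by column in base 16, right to left:
  E+3 = 1 carry 1
  2+8+1 = B
  B+5 = 0 carry 1
  7+2+1 = A
  F+2 = 1 carry 1
  3+0+1 = 4

0x41A0B1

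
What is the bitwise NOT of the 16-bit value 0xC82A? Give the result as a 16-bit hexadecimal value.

0x37D5

Each hex digit d becomes F−d:
  C→3, 8→7, 2→D, A→5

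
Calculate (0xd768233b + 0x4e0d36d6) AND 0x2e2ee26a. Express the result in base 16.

Add column by column in base 16, right to left:
  b+6 = 1 carry 1
  3+d+1 = 1 carry 1
  3+6+1 = a
  2+3 = 5
  8+d = 5 carry 1
  6+0+1 = 7
  7+e = 5 carry 1
  d+4+1 = 2 carry 1
  final carry 1
Sum = 0x125755a11; now AND with 0x2e2ee26a:
  1&0=0, 2&2=2, 5&e=4, 7&2=2, 5&e=4, 5&e=4, a&2=2, 1&6=0, 1&a=0

0x24244200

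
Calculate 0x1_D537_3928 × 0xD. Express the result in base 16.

Multiply each base-16 digit by 13, carrying:
  8×13 = 104 → write 8 carry 6
  2×13+6 = 32 → write 0 carry 2
  9×13+2 = 119 → write 7 carry 7
  3×13+7 = 46 → write E carry 2
  7×13+2 = 93 → write D carry 5
  3×13+5 = 44 → write C carry 2
  5×13+2 = 67 → write 3 carry 4
  D×13+4 = 173 → write D carry 10
  1×13+10 = 23 → write 7 carry 1
  remaining carry: 1

0x17D3CDE708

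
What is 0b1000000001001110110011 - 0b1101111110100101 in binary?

Subtract column by column in base 2:
  1-1 → 0
  1-0 → 1
  0-1 → 1 (borrow)
  0-0-1 → 1 (borrow)
  1-0-1 → 0
  1-1 → 0
  0-0 → 0
  1-1 → 0
  1-1 → 0
  1-1 → 0
  0-1 → 1 (borrow)
  0-1-1 → 0 (borrow)
  1-1-1 → 1 (borrow)
  0-0-1 → 1 (borrow)
  0-1-1 → 0 (borrow)
  0-1-1 → 0 (borrow)
  0-0-1 → 1 (borrow)
  0-0-1 → 1 (borrow)
  0-0-1 → 1 (borrow)
  0-0-1 → 1 (borrow)
  0-0-1 → 1 (borrow)
  1-0-1 → 0

0b111110011010000001110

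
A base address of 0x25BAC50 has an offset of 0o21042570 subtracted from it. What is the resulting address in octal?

0o205663330

0x25BAC50 = 0o226726120 in octal.
Subtract column by column in base 8:
  0-0 → 0
  2-7 → 3 (borrow)
  1-5-1 → 3 (borrow)
  6-2-1 → 3
  2-4 → 6 (borrow)
  7-0-1 → 6
  6-1 → 5
  2-2 → 0
  2-0 → 2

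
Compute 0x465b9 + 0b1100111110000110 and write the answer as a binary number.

0x465b9 = 0b1000110010110111001 in binary.
Add column by column in base 2, right to left:
  1+0 = 1
  0+1 = 1
  0+1 = 1
  1+0 = 1
  1+0 = 1
  1+0 = 1
  0+0 = 0
  1+1 = 0 carry 1
  1+1+1 = 1 carry 1
  0+1+1 = 0 carry 1
  1+1+1 = 1 carry 1
  0+1+1 = 0 carry 1
  0+0+1 = 1
  1+0 = 1
  1+1 = 0 carry 1
  0+1+1 = 0 carry 1
  0+0+1 = 1
  0+0 = 0
  1+0 = 1

0b1010011010100111111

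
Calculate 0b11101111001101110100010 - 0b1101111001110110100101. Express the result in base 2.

0b1111111111110111111101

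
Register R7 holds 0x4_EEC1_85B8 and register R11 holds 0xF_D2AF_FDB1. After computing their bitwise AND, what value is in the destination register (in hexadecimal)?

AND each hex digit independently (no carries):
  4&F=4, E&D=C, E&2=2, C&A=8, 1&F=1, 8&F=8, 5&D=5, B&B=B, 8&1=0

0x4C28185B0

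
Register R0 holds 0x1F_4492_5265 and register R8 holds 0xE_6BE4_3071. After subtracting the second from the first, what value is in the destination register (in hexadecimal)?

0x10D8AE21F4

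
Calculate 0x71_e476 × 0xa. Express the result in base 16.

0x472ec9c

Multiply each base-16 digit by 10, carrying:
  6×10 = 60 → write c carry 3
  7×10+3 = 73 → write 9 carry 4
  4×10+4 = 44 → write c carry 2
  e×10+2 = 142 → write e carry 8
  1×10+8 = 18 → write 2 carry 1
  7×10+1 = 71 → write 7 carry 4
  remaining carry: 4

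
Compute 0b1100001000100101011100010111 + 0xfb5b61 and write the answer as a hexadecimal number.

0b1100001000100101011100010111 = 0xc225717 in hexadecimal.
Add column by column in base 16, right to left:
  7+1 = 8
  1+6 = 7
  7+b = 2 carry 1
  5+5+1 = b
  2+b = d
  2+f = 1 carry 1
  c+0+1 = d

0xd1db278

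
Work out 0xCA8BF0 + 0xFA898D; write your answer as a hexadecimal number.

Add column by column in base 16, right to left:
  0+D = D
  F+8 = 7 carry 1
  B+9+1 = 5 carry 1
  8+8+1 = 1 carry 1
  A+A+1 = 5 carry 1
  C+F+1 = C carry 1
  final carry 1

0x1C5157D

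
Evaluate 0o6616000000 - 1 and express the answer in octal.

The trailing 6 digits are 0, so subtracting 1 borrows through: they become 7 and the next digit up decrements.

0o6615777777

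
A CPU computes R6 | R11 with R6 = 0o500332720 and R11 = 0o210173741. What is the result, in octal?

0o710373761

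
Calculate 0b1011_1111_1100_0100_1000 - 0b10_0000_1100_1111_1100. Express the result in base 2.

Subtract column by column in base 2:
  0-0 → 0
  0-0 → 0
  0-1 → 1 (borrow)
  1-1-1 → 1 (borrow)
  0-1-1 → 0 (borrow)
  0-1-1 → 0 (borrow)
  1-1-1 → 1 (borrow)
  0-1-1 → 0 (borrow)
  0-0-1 → 1 (borrow)
  0-0-1 → 1 (borrow)
  1-1-1 → 1 (borrow)
  1-1-1 → 1 (borrow)
  1-0-1 → 0
  1-0 → 1
  1-0 → 1
  1-0 → 1
  1-0 → 1
  1-1 → 0
  0-0 → 0
  1-0 → 1

0b10011110111101001100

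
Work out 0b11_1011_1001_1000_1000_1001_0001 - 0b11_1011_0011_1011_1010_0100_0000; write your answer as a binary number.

Subtract column by column in base 2:
  1-0 → 1
  0-0 → 0
  0-0 → 0
  0-0 → 0
  1-0 → 1
  0-0 → 0
  0-1 → 1 (borrow)
  1-0-1 → 0
  0-0 → 0
  0-1 → 1 (borrow)
  0-0-1 → 1 (borrow)
  1-1-1 → 1 (borrow)
  0-1-1 → 0 (borrow)
  0-1-1 → 0 (borrow)
  0-0-1 → 1 (borrow)
  1-1-1 → 1 (borrow)
  1-1-1 → 1 (borrow)
  0-1-1 → 0 (borrow)
  0-0-1 → 1 (borrow)
  1-0-1 → 0
  1-1 → 0
  1-1 → 0
  0-0 → 0
  1-1 → 0
  1-1 → 0
  1-1 → 0

0b1011100111001010001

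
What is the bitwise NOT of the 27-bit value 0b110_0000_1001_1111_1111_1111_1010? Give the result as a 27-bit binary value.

0b001111101100000000000000101

Invert each bit: 110000010011111111111111010 → 001111101100000000000000101.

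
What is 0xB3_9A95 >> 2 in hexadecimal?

2 bits is not a whole number of base-16 digits; in binary: 101100111001101010010101 >> 2 = 1011001110011010100101.

0x2CE6A5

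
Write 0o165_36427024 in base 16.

0x757A2E14

Each octal digit is 3 bits: 1=001 6=110 5=101 3=011 6=110 4=100 2=010 7=111 0=000 2=010 4=100.
Group the bits into nibbles: 0111 0101 0111 1010 0010 1110 0001 0100 → 757A2E14.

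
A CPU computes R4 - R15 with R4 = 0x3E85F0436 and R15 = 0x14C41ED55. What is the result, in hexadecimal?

0x29C1D16E1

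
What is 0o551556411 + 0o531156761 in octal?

0o1302735372

Add column by column in base 8, right to left:
  1+1 = 2
  1+6 = 7
  4+7 = 3 carry 1
  6+6+1 = 5 carry 1
  5+5+1 = 3 carry 1
  5+1+1 = 7
  1+1 = 2
  5+3 = 0 carry 1
  5+5+1 = 3 carry 1
  final carry 1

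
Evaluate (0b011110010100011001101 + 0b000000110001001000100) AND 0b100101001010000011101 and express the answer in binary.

Add column by column in base 2, right to left:
  1+0 = 1
  0+0 = 0
  1+1 = 0 carry 1
  1+0+1 = 0 carry 1
  0+0+1 = 1
  0+0 = 0
  1+1 = 0 carry 1
  1+0+1 = 0 carry 1
  0+0+1 = 1
  0+1 = 1
  0+0 = 0
  1+0 = 1
  0+0 = 0
  1+1 = 0 carry 1
  0+1+1 = 0 carry 1
  0+0+1 = 1
  1+0 = 1
  1+0 = 1
  1+0 = 1
  1+0 = 1
Sum = 0b11111000101100010001; now AND with 0b100101001010000011101:
  011111000101100010001
& 100101001010000011101
= 000101000000000010001

0b101000000000010001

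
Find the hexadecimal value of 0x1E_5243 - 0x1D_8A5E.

0xC7E5

Subtract column by column in base 16:
  3-E → 5 (borrow)
  4-5-1 → E (borrow)
  2-A-1 → 7 (borrow)
  5-8-1 → C (borrow)
  E-D-1 → 0
  1-1 → 0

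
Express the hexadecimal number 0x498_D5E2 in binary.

Expand each hex digit to 4 bits: 4=0100 9=1001 8=1000 D=1101 5=0101 E=1110 2=0010.

0b100100110001101010111100010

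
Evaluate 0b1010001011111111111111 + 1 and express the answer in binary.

The trailing 14 digits are 1 (max in base 2), so adding 1 cascades: they roll to 0 and the next digit up increments.

0b1010001100000000000000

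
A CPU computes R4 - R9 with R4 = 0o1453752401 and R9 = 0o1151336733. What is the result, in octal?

Subtract column by column in base 8:
  1-3 → 6 (borrow)
  0-3-1 → 4 (borrow)
  4-7-1 → 4 (borrow)
  2-6-1 → 3 (borrow)
  5-3-1 → 1
  7-3 → 4
  3-1 → 2
  5-5 → 0
  4-1 → 3
  1-1 → 0

0o302413446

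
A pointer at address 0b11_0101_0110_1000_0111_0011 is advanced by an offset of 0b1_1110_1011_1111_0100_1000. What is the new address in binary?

0b10101000010011110111011

Add column by column in base 2, right to left:
  1+0 = 1
  1+0 = 1
  0+0 = 0
  0+1 = 1
  1+0 = 1
  1+0 = 1
  1+1 = 0 carry 1
  0+0+1 = 1
  0+1 = 1
  0+1 = 1
  0+1 = 1
  1+1 = 0 carry 1
  0+1+1 = 0 carry 1
  1+1+1 = 1 carry 1
  1+0+1 = 0 carry 1
  0+1+1 = 0 carry 1
  1+0+1 = 0 carry 1
  0+1+1 = 0 carry 1
  1+1+1 = 1 carry 1
  0+1+1 = 0 carry 1
  1+1+1 = 1 carry 1
  1+0+1 = 0 carry 1
  final carry 1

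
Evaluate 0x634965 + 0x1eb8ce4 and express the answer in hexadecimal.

0x24ed649

Add column by column in base 16, right to left:
  5+4 = 9
  6+e = 4 carry 1
  9+c+1 = 6 carry 1
  4+8+1 = d
  3+b = e
  6+e = 4 carry 1
  0+1+1 = 2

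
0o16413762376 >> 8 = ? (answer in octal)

8 bits is not a whole number of base-8 digits; in binary: 1110100001011111110010011111110 >> 8 = 11101000010111111100100.

0o35027744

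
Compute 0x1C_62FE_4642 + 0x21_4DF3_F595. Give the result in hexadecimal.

0x3DB0F23BD7

Add column by column in base 16, right to left:
  2+5 = 7
  4+9 = D
  6+5 = B
  4+F = 3 carry 1
  E+3+1 = 2 carry 1
  F+F+1 = F carry 1
  2+D+1 = 0 carry 1
  6+4+1 = B
  C+1 = D
  1+2 = 3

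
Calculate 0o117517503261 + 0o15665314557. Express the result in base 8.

0o135405020040

Add column by column in base 8, right to left:
  1+7 = 0 carry 1
  6+5+1 = 4 carry 1
  2+5+1 = 0 carry 1
  3+4+1 = 0 carry 1
  0+1+1 = 2
  5+3 = 0 carry 1
  7+5+1 = 5 carry 1
  1+6+1 = 0 carry 1
  5+6+1 = 4 carry 1
  7+5+1 = 5 carry 1
  1+1+1 = 3
  1+0 = 1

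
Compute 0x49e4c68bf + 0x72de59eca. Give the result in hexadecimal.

Add column by column in base 16, right to left:
  f+a = 9 carry 1
  b+c+1 = 8 carry 1
  8+e+1 = 7 carry 1
  6+9+1 = 0 carry 1
  c+5+1 = 2 carry 1
  4+e+1 = 3 carry 1
  e+d+1 = c carry 1
  9+2+1 = c
  4+7 = b

0xbcc320789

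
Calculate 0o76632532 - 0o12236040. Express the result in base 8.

0o64374472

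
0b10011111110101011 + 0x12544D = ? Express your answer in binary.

0x12544D = 0b100100101010001001101 in binary.
Add column by column in base 2, right to left:
  1+1 = 0 carry 1
  1+0+1 = 0 carry 1
  0+1+1 = 0 carry 1
  1+1+1 = 1 carry 1
  0+0+1 = 1
  1+0 = 1
  0+1 = 1
  1+0 = 1
  1+0 = 1
  1+0 = 1
  1+1 = 0 carry 1
  1+0+1 = 0 carry 1
  1+1+1 = 1 carry 1
  1+0+1 = 0 carry 1
  0+1+1 = 0 carry 1
  0+0+1 = 1
  1+0 = 1
  0+1 = 1
  0+0 = 0
  0+0 = 0
  0+1 = 1

0b100111001001111111000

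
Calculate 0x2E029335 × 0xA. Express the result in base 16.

Multiply each base-16 digit by 10, carrying:
  5×10 = 50 → write 2 carry 3
  3×10+3 = 33 → write 1 carry 2
  3×10+2 = 32 → write 0 carry 2
  9×10+2 = 92 → write C carry 5
  2×10+5 = 25 → write 9 carry 1
  0×10+1 = 1 → write 1
  E×10 = 140 → write C carry 8
  2×10+8 = 28 → write C carry 1
  remaining carry: 1

0x1CC19C012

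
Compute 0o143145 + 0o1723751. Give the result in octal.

0o2067116

Add column by column in base 8, right to left:
  5+1 = 6
  4+5 = 1 carry 1
  1+7+1 = 1 carry 1
  3+3+1 = 7
  4+2 = 6
  1+7 = 0 carry 1
  0+1+1 = 2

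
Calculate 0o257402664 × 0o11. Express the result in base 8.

0o3053431524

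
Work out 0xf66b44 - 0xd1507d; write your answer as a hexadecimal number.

0x251ac7

Subtract column by column in base 16:
  4-d → 7 (borrow)
  4-7-1 → c (borrow)
  b-0-1 → a
  6-5 → 1
  6-1 → 5
  f-d → 2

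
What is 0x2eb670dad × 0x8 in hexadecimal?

Multiply each base-16 digit by 8, carrying:
  d×8 = 104 → write 8 carry 6
  a×8+6 = 86 → write 6 carry 5
  d×8+5 = 109 → write d carry 6
  0×8+6 = 6 → write 6
  7×8 = 56 → write 8 carry 3
  6×8+3 = 51 → write 3 carry 3
  b×8+3 = 91 → write b carry 5
  e×8+5 = 117 → write 5 carry 7
  2×8+7 = 23 → write 7 carry 1
  remaining carry: 1

0x175b386d68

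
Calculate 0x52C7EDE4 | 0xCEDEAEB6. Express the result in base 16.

0xDEDFEFF6

OR each hex digit independently (no carries):
  5|C=D, 2|E=E, C|D=D, 7|E=F, E|A=E, D|E=F, E|B=F, 4|6=6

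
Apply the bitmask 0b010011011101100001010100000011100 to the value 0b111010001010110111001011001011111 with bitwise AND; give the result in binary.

AND bit by bit (1 only where both bits are 1):
  111010001010110111001011001011111
& 010011011101100001010100000011100
= 010010001000100001000000000011100

0b010010001000100001000000000011100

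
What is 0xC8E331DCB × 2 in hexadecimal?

0x191C663B96

Multiply each base-16 digit by 2, carrying:
  B×2 = 22 → write 6 carry 1
  C×2+1 = 25 → write 9 carry 1
  D×2+1 = 27 → write B carry 1
  1×2+1 = 3 → write 3
  3×2 = 6 → write 6
  3×2 = 6 → write 6
  E×2 = 28 → write C carry 1
  8×2+1 = 17 → write 1 carry 1
  C×2+1 = 25 → write 9 carry 1
  remaining carry: 1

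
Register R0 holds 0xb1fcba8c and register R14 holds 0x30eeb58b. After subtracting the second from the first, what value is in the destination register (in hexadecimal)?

Subtract column by column in base 16:
  c-b → 1
  8-8 → 0
  a-5 → 5
  b-b → 0
  c-e → e (borrow)
  f-e-1 → 0
  1-0 → 1
  b-3 → 8

0x810e0501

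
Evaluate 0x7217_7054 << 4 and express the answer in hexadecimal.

Shifting left by 4 bits = 1 hex digit: append 1 zero.

0x721770540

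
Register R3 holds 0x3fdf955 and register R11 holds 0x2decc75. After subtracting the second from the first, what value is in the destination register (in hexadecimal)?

0x11f2ce0

Subtract column by column in base 16:
  5-5 → 0
  5-7 → e (borrow)
  9-c-1 → c (borrow)
  f-c-1 → 2
  d-e → f (borrow)
  f-d-1 → 1
  3-2 → 1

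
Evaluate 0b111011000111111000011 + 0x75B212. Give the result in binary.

0x75B212 = 0b11101011011001000010010 in binary.
Add column by column in base 2, right to left:
  1+0 = 1
  1+1 = 0 carry 1
  0+0+1 = 1
  0+0 = 0
  0+1 = 1
  0+0 = 0
  1+0 = 1
  1+0 = 1
  1+0 = 1
  1+1 = 0 carry 1
  1+0+1 = 0 carry 1
  1+0+1 = 0 carry 1
  0+1+1 = 0 carry 1
  0+1+1 = 0 carry 1
  0+0+1 = 1
  1+1 = 0 carry 1
  1+1+1 = 1 carry 1
  0+0+1 = 1
  1+1 = 0 carry 1
  1+0+1 = 0 carry 1
  1+1+1 = 1 carry 1
  0+1+1 = 0 carry 1
  0+1+1 = 0 carry 1
  final carry 1

0b100100110100000111010101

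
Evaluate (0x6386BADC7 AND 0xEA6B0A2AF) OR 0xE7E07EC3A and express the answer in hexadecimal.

0x6386BADC7 AND 0xEA6B0A2AF = 0x62020A087.
Then OR with 0xE7E07EC3A.

0xE7E27ECBF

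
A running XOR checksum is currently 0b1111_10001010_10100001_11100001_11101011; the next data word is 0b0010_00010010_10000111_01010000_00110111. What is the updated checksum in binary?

0b110110011000001001101011000111011100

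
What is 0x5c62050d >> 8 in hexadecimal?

0x5c6205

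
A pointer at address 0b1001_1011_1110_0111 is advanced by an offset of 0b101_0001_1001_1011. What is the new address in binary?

Add column by column in base 2, right to left:
  1+1 = 0 carry 1
  1+1+1 = 1 carry 1
  1+0+1 = 0 carry 1
  0+1+1 = 0 carry 1
  0+1+1 = 0 carry 1
  1+0+1 = 0 carry 1
  1+0+1 = 0 carry 1
  1+1+1 = 1 carry 1
  1+1+1 = 1 carry 1
  1+0+1 = 0 carry 1
  0+0+1 = 1
  1+0 = 1
  1+1 = 0 carry 1
  0+0+1 = 1
  0+1 = 1
  1+0 = 1

0b1110110110000010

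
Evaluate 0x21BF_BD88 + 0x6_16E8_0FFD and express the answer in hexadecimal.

0x638A7CD85

Add column by column in base 16, right to left:
  8+D = 5 carry 1
  8+F+1 = 8 carry 1
  D+F+1 = D carry 1
  B+0+1 = C
  F+8 = 7 carry 1
  B+E+1 = A carry 1
  1+6+1 = 8
  2+1 = 3
  0+6 = 6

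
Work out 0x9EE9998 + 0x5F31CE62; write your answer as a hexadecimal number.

0x692067FA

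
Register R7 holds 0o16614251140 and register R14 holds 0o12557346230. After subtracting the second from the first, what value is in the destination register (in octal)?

0o4034702710

Subtract column by column in base 8:
  0-0 → 0
  4-3 → 1
  1-2 → 7 (borrow)
  1-6-1 → 2 (borrow)
  5-4-1 → 0
  2-3 → 7 (borrow)
  4-7-1 → 4 (borrow)
  1-5-1 → 3 (borrow)
  6-5-1 → 0
  6-2 → 4
  1-1 → 0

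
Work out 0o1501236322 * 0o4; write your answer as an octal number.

Multiply each base-8 digit by 4, carrying:
  2×4 = 8 → write 0 carry 1
  2×4+1 = 9 → write 1 carry 1
  3×4+1 = 13 → write 5 carry 1
  6×4+1 = 25 → write 1 carry 3
  3×4+3 = 15 → write 7 carry 1
  2×4+1 = 9 → write 1 carry 1
  1×4+1 = 5 → write 5
  0×4 = 0 → write 0
  5×4 = 20 → write 4 carry 2
  1×4+2 = 6 → write 6

0o6405171510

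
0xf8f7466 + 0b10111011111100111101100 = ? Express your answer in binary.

0xf8f7466 = 0b1111100011110111010001100110 in binary.
Add column by column in base 2, right to left:
  0+0 = 0
  1+0 = 1
  1+1 = 0 carry 1
  0+1+1 = 0 carry 1
  0+0+1 = 1
  1+1 = 0 carry 1
  1+1+1 = 1 carry 1
  0+1+1 = 0 carry 1
  0+1+1 = 0 carry 1
  0+0+1 = 1
  1+0 = 1
  0+1 = 1
  1+1 = 0 carry 1
  1+1+1 = 1 carry 1
  1+1+1 = 1 carry 1
  0+1+1 = 0 carry 1
  1+1+1 = 1 carry 1
  1+0+1 = 0 carry 1
  1+1+1 = 1 carry 1
  1+1+1 = 1 carry 1
  0+1+1 = 0 carry 1
  0+0+1 = 1
  0+1 = 1
  1+0 = 1
  1+0 = 1
  1+0 = 1
  1+0 = 1
  1+0 = 1

0b1111111011010110111001010010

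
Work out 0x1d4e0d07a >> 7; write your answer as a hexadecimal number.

0x3a9c1a0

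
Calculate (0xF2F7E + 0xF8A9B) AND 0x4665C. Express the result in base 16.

0x42218

Add column by column in base 16, right to left:
  E+B = 9 carry 1
  7+9+1 = 1 carry 1
  F+A+1 = A carry 1
  2+8+1 = B
  F+F = E carry 1
  final carry 1
Sum = 0x1EBA19; now AND with 0x4665C:
  1&0=0, E&4=4, B&6=2, A&6=2, 1&5=1, 9&C=8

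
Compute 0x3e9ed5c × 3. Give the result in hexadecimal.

Multiply each base-16 digit by 3, carrying:
  c×3 = 36 → write 4 carry 2
  5×3+2 = 17 → write 1 carry 1
  d×3+1 = 40 → write 8 carry 2
  e×3+2 = 44 → write c carry 2
  9×3+2 = 29 → write d carry 1
  e×3+1 = 43 → write b carry 2
  3×3+2 = 11 → write b

0xbbdc814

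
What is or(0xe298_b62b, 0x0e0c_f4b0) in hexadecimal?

OR each hex digit independently (no carries):
  e|0=e, 2|e=e, 9|0=9, 8|c=c, b|f=f, 6|4=6, 2|b=b, b|0=b

0xee9cf6bb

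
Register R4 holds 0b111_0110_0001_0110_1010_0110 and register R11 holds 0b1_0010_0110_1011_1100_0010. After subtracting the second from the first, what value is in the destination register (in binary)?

0b11000111010101011100100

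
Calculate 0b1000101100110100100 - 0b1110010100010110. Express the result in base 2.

0b110111010010001110

Subtract column by column in base 2:
  0-0 → 0
  0-1 → 1 (borrow)
  1-1-1 → 1 (borrow)
  0-0-1 → 1 (borrow)
  0-1-1 → 0 (borrow)
  1-0-1 → 0
  0-0 → 0
  1-0 → 1
  1-1 → 0
  0-0 → 0
  0-1 → 1 (borrow)
  1-0-1 → 0
  1-0 → 1
  0-1 → 1 (borrow)
  1-1-1 → 1 (borrow)
  0-1-1 → 0 (borrow)
  0-0-1 → 1 (borrow)
  0-0-1 → 1 (borrow)
  1-0-1 → 0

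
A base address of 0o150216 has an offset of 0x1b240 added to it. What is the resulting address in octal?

0x1b240 = 0o331100 in octal.
Add column by column in base 8, right to left:
  6+0 = 6
  1+0 = 1
  2+1 = 3
  0+1 = 1
  5+3 = 0 carry 1
  1+3+1 = 5

0o501316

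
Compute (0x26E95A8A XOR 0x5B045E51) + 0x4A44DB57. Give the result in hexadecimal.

First 0x26E95A8A XOR 0x5B045E51 = 0x7DED04DB.
Add column by column in base 16, right to left:
  B+7 = 2 carry 1
  D+5+1 = 3 carry 1
  4+B+1 = 0 carry 1
  0+D+1 = E
  D+4 = 1 carry 1
  E+4+1 = 3 carry 1
  D+A+1 = 8 carry 1
  7+4+1 = C

0xC831E032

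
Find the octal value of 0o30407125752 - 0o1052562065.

Subtract column by column in base 8:
  2-5 → 5 (borrow)
  5-6-1 → 6 (borrow)
  7-0-1 → 6
  5-2 → 3
  2-6 → 4 (borrow)
  1-5-1 → 3 (borrow)
  7-2-1 → 4
  0-5 → 3 (borrow)
  4-0-1 → 3
  0-1 → 7 (borrow)
  3-0-1 → 2

0o27334343665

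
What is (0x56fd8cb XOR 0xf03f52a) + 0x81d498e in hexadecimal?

0x1289776f

First 0x56fd8cb XOR 0xf03f52a = 0xa6c2de1.
Add column by column in base 16, right to left:
  1+e = f
  e+8 = 6 carry 1
  d+9+1 = 7 carry 1
  2+4+1 = 7
  c+d = 9 carry 1
  6+1+1 = 8
  a+8 = 2 carry 1
  final carry 1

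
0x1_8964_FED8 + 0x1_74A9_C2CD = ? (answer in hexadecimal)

0x2FE0EC1A5

Add column by column in base 16, right to left:
  8+D = 5 carry 1
  D+C+1 = A carry 1
  E+2+1 = 1 carry 1
  F+C+1 = C carry 1
  4+9+1 = E
  6+A = 0 carry 1
  9+4+1 = E
  8+7 = F
  1+1 = 2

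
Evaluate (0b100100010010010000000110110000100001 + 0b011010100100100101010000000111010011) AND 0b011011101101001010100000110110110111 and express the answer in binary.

0b11010100100000000000000110110110100

Add column by column in base 2, right to left:
  1+1 = 0 carry 1
  0+1+1 = 0 carry 1
  0+0+1 = 1
  0+0 = 0
  0+1 = 1
  1+0 = 1
  0+1 = 1
  0+1 = 1
  0+1 = 1
  0+0 = 0
  1+0 = 1
  1+0 = 1
  0+0 = 0
  1+0 = 1
  1+0 = 1
  0+0 = 0
  0+1 = 1
  0+0 = 0
  0+1 = 1
  0+0 = 0
  0+1 = 1
  0+0 = 0
  1+0 = 1
  0+1 = 1
  0+0 = 0
  1+0 = 1
  0+1 = 1
  0+0 = 0
  1+0 = 1
  0+1 = 1
  0+0 = 0
  0+1 = 1
  1+0 = 1
  0+1 = 1
  0+1 = 1
  1+0 = 1
Sum = 0b111110110110110101010110110111110100; now AND with 0b011011101101001010100000110110110111:
  111110110110110101010110110111110100
& 011011101101001010100000110110110111
= 011010100100000000000000110110110100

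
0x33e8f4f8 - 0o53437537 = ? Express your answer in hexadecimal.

0x333ab599

0o53437537 = 0xae3f5f in hexadecimal.
Subtract column by column in base 16:
  8-f → 9 (borrow)
  f-5-1 → 9
  4-f → 5 (borrow)
  f-3-1 → b
  8-e → a (borrow)
  e-a-1 → 3
  3-0 → 3
  3-0 → 3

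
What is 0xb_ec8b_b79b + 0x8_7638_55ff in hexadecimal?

Add column by column in base 16, right to left:
  b+f = a carry 1
  9+f+1 = 9 carry 1
  7+5+1 = d
  b+5 = 0 carry 1
  b+8+1 = 4 carry 1
  8+3+1 = c
  c+6 = 2 carry 1
  e+7+1 = 6 carry 1
  b+8+1 = 4 carry 1
  final carry 1

0x1462c40d9a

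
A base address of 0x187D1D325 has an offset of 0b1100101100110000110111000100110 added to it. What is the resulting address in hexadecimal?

0x1ED6A414B

0b1100101100110000110111000100110 = 0x65986E26 in hexadecimal.
Add column by column in base 16, right to left:
  5+6 = B
  2+2 = 4
  3+E = 1 carry 1
  D+6+1 = 4 carry 1
  1+8+1 = A
  D+9 = 6 carry 1
  7+5+1 = D
  8+6 = E
  1+0 = 1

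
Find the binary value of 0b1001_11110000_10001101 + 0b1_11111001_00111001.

Add column by column in base 2, right to left:
  1+1 = 0 carry 1
  0+0+1 = 1
  1+0 = 1
  1+1 = 0 carry 1
  0+1+1 = 0 carry 1
  0+1+1 = 0 carry 1
  0+0+1 = 1
  1+0 = 1
  0+1 = 1
  0+0 = 0
  0+0 = 0
  0+1 = 1
  1+1 = 0 carry 1
  1+1+1 = 1 carry 1
  1+1+1 = 1 carry 1
  1+1+1 = 1 carry 1
  1+1+1 = 1 carry 1
  0+0+1 = 1
  0+0 = 0
  1+0 = 1

0b10111110100111000110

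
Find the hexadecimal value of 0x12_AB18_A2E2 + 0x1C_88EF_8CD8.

0x2F34082FBA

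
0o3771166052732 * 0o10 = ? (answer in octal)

0o37711660527320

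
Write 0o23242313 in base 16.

0x4d44cb

Each octal digit is 3 bits: 2=010 3=011 2=010 4=100 2=010 3=011 1=001 3=011.
Group the bits into nibbles: 0100 1101 0100 0100 1100 1011 → 4d44cb.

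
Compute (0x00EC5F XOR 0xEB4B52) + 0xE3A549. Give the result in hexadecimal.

First 0x00EC5F XOR 0xEB4B52 = 0xEBA70D.
Add column by column in base 16, right to left:
  D+9 = 6 carry 1
  0+4+1 = 5
  7+5 = C
  A+A = 4 carry 1
  B+3+1 = F
  E+E = C carry 1
  final carry 1

0x1CF4C56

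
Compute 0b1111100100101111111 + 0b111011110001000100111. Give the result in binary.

Add column by column in base 2, right to left:
  1+1 = 0 carry 1
  1+1+1 = 1 carry 1
  1+1+1 = 1 carry 1
  1+0+1 = 0 carry 1
  1+0+1 = 0 carry 1
  1+1+1 = 1 carry 1
  1+0+1 = 0 carry 1
  0+0+1 = 1
  1+0 = 1
  0+1 = 1
  0+0 = 0
  1+0 = 1
  0+0 = 0
  0+1 = 1
  1+1 = 0 carry 1
  1+1+1 = 1 carry 1
  1+1+1 = 1 carry 1
  1+0+1 = 0 carry 1
  1+1+1 = 1 carry 1
  0+1+1 = 0 carry 1
  0+1+1 = 0 carry 1
  final carry 1

0b1001011010101110100110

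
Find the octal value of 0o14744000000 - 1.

0o14743777777

The trailing 6 digits are 0, so subtracting 1 borrows through: they become 7 and the next digit up decrements.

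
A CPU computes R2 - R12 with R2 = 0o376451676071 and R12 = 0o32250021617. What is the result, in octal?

Subtract column by column in base 8:
  1-7 → 2 (borrow)
  7-1-1 → 5
  0-6 → 2 (borrow)
  6-1-1 → 4
  7-2 → 5
  6-0 → 6
  1-0 → 1
  5-5 → 0
  4-2 → 2
  6-2 → 4
  7-3 → 4
  3-0 → 3

0o344201654252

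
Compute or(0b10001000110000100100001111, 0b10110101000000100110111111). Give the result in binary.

OR bit by bit (1 where either bit is 1):
  10001000110000100100001111
| 10110101000000100110111111
= 10111101110000100110111111

0b10111101110000100110111111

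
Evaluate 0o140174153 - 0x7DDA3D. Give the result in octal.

0o100617056

0x7DDA3D = 0o37355075 in octal.
Subtract column by column in base 8:
  3-5 → 6 (borrow)
  5-7-1 → 5 (borrow)
  1-0-1 → 0
  4-5 → 7 (borrow)
  7-5-1 → 1
  1-3 → 6 (borrow)
  0-7-1 → 0 (borrow)
  4-3-1 → 0
  1-0 → 1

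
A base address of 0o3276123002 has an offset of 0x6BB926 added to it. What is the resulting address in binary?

0o3276123002 = 0b11010111110001010011000000010 in binary.
0x6BB926 = 0b11010111011100100100110 in binary.
Add column by column in base 2, right to left:
  0+0 = 0
  1+1 = 0 carry 1
  0+1+1 = 0 carry 1
  0+0+1 = 1
  0+0 = 0
  0+1 = 1
  0+0 = 0
  0+0 = 0
  0+1 = 1
  1+0 = 1
  1+0 = 1
  0+1 = 1
  0+1 = 1
  1+1 = 0 carry 1
  0+0+1 = 1
  1+1 = 0 carry 1
  0+1+1 = 0 carry 1
  0+1+1 = 0 carry 1
  0+0+1 = 1
  1+1 = 0 carry 1
  1+0+1 = 0 carry 1
  1+1+1 = 1 carry 1
  1+1+1 = 1 carry 1
  1+0+1 = 0 carry 1
  0+0+1 = 1
  1+0 = 1
  0+0 = 0
  1+0 = 1
  1+0 = 1

0b11011011001000101111100101000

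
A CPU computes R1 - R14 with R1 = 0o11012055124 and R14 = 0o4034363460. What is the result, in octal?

0o4755471444

Subtract column by column in base 8:
  4-0 → 4
  2-6 → 4 (borrow)
  1-4-1 → 4 (borrow)
  5-3-1 → 1
  5-6 → 7 (borrow)
  0-3-1 → 4 (borrow)
  2-4-1 → 5 (borrow)
  1-3-1 → 5 (borrow)
  0-0-1 → 7 (borrow)
  1-4-1 → 4 (borrow)
  1-0-1 → 0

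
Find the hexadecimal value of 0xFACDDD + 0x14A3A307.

Add column by column in base 16, right to left:
  D+7 = 4 carry 1
  D+0+1 = E
  D+3 = 0 carry 1
  C+A+1 = 7 carry 1
  A+3+1 = E
  F+A = 9 carry 1
  0+4+1 = 5
  0+1 = 1

0x159E70E4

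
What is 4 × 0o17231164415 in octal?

0o75144722064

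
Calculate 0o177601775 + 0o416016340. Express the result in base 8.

0o615620335

Add column by column in base 8, right to left:
  5+0 = 5
  7+4 = 3 carry 1
  7+3+1 = 3 carry 1
  1+6+1 = 0 carry 1
  0+1+1 = 2
  6+0 = 6
  7+6 = 5 carry 1
  7+1+1 = 1 carry 1
  1+4+1 = 6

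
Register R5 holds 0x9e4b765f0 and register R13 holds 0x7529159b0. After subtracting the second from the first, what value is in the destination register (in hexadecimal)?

Subtract column by column in base 16:
  0-0 → 0
  f-b → 4
  5-9 → c (borrow)
  6-5-1 → 0
  7-1 → 6
  b-9 → 2
  4-2 → 2
  e-5 → 9
  9-7 → 2

0x292260c40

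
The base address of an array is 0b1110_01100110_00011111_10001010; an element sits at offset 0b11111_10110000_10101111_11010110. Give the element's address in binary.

Add column by column in base 2, right to left:
  0+0 = 0
  1+1 = 0 carry 1
  0+1+1 = 0 carry 1
  1+0+1 = 0 carry 1
  0+1+1 = 0 carry 1
  0+0+1 = 1
  0+1 = 1
  1+1 = 0 carry 1
  1+1+1 = 1 carry 1
  1+1+1 = 1 carry 1
  1+1+1 = 1 carry 1
  1+1+1 = 1 carry 1
  1+0+1 = 0 carry 1
  0+1+1 = 0 carry 1
  0+0+1 = 1
  0+1 = 1
  0+0 = 0
  1+0 = 1
  1+0 = 1
  0+0 = 0
  0+1 = 1
  1+1 = 0 carry 1
  1+0+1 = 0 carry 1
  0+1+1 = 0 carry 1
  0+1+1 = 0 carry 1
  1+1+1 = 1 carry 1
  1+1+1 = 1 carry 1
  1+1+1 = 1 carry 1
  0+1+1 = 0 carry 1
  final carry 1

0b101110000101101100111101100000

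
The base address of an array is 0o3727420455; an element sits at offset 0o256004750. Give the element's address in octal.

0o4205425425

Add column by column in base 8, right to left:
  5+0 = 5
  5+5 = 2 carry 1
  4+7+1 = 4 carry 1
  0+4+1 = 5
  2+0 = 2
  4+0 = 4
  7+6 = 5 carry 1
  2+5+1 = 0 carry 1
  7+2+1 = 2 carry 1
  3+0+1 = 4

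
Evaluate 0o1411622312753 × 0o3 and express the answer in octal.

0o4435267140701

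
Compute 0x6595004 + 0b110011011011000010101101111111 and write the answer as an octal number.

0o7161275603

0x6595004 = 0o626250004 in octal.
0b110011011011000010101101111111 = 0o6333025577 in octal.
Add column by column in base 8, right to left:
  4+7 = 3 carry 1
  0+7+1 = 0 carry 1
  0+5+1 = 6
  0+5 = 5
  5+2 = 7
  2+0 = 2
  6+3 = 1 carry 1
  2+3+1 = 6
  6+3 = 1 carry 1
  0+6+1 = 7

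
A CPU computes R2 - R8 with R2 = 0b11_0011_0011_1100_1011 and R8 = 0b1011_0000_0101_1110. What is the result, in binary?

Subtract column by column in base 2:
  1-0 → 1
  1-1 → 0
  0-1 → 1 (borrow)
  1-1-1 → 1 (borrow)
  0-1-1 → 0 (borrow)
  0-0-1 → 1 (borrow)
  1-1-1 → 1 (borrow)
  1-0-1 → 0
  1-0 → 1
  1-0 → 1
  0-0 → 0
  0-0 → 0
  1-1 → 0
  1-1 → 0
  0-0 → 0
  0-1 → 1 (borrow)
  1-0-1 → 0
  1-0 → 1

0b101000001101101101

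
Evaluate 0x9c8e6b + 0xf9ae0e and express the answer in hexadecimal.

0x1963c79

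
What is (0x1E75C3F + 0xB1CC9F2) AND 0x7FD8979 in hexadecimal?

0x5040031

Add column by column in base 16, right to left:
  F+2 = 1 carry 1
  3+F+1 = 3 carry 1
  C+9+1 = 6 carry 1
  5+C+1 = 2 carry 1
  7+C+1 = 4 carry 1
  E+1+1 = 0 carry 1
  1+B+1 = D
Sum = 0xD042631; now AND with 0x7FD8979:
  D&7=5, 0&F=0, 4&D=4, 2&8=0, 6&9=0, 3&7=3, 1&9=1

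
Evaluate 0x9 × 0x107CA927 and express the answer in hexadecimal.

0x9461F25F

Multiply each base-16 digit by 9, carrying:
  7×9 = 63 → write F carry 3
  2×9+3 = 21 → write 5 carry 1
  9×9+1 = 82 → write 2 carry 5
  A×9+5 = 95 → write F carry 5
  C×9+5 = 113 → write 1 carry 7
  7×9+7 = 70 → write 6 carry 4
  0×9+4 = 4 → write 4
  1×9 = 9 → write 9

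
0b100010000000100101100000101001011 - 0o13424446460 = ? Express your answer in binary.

0b10110011110000000111010000011011

0o13424446460 = 0b1011100010100100100110100110000 in binary.
Subtract column by column in base 2:
  1-0 → 1
  1-0 → 1
  0-0 → 0
  1-0 → 1
  0-1 → 1 (borrow)
  0-1-1 → 0 (borrow)
  1-0-1 → 0
  0-0 → 0
  1-1 → 0
  0-0 → 0
  0-1 → 1 (borrow)
  0-1-1 → 0 (borrow)
  0-0-1 → 1 (borrow)
  0-0-1 → 1 (borrow)
  1-1-1 → 1 (borrow)
  1-0-1 → 0
  0-0 → 0
  1-1 → 0
  0-0 → 0
  0-0 → 0
  1-1 → 0
  0-0 → 0
  0-1 → 1 (borrow)
  0-0-1 → 1 (borrow)
  0-0-1 → 1 (borrow)
  0-0-1 → 1 (borrow)
  0-1-1 → 0 (borrow)
  0-1-1 → 0 (borrow)
  1-1-1 → 1 (borrow)
  0-0-1 → 1 (borrow)
  0-1-1 → 0 (borrow)
  0-0-1 → 1 (borrow)
  1-0-1 → 0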